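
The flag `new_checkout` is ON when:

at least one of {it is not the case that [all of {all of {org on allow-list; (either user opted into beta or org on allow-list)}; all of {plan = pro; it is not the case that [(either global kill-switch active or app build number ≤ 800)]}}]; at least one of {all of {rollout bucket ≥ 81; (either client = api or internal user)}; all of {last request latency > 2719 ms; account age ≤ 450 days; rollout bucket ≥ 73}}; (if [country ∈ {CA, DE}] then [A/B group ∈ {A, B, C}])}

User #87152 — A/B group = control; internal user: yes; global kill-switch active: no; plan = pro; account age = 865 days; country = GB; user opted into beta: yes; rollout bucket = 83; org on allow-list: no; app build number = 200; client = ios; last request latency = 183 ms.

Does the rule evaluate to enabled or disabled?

Enabled

Atomic conditions:
  org on allow-list: no → false
  user opted into beta: yes → true
  plan = pro: pro == pro is true
  global kill-switch active: no → false
  app build number ≤ 800: 200 ≤ 800 is true
  rollout bucket ≥ 81: 83 ≥ 81 is true
  client = api: ios == api is false
  internal user: yes → true
  last request latency > 2719 ms: 183 > 2719 is false
  account age ≤ 450 days: 865 ≤ 450 is false
  rollout bucket ≥ 73: 83 ≥ 73 is true
  country ∈ {CA, DE}: GB is not in the set → false
  A/B group ∈ {A, B, C}: control is not in the set → false
Combine:
[1.1.1.2] true OR false = true
[1.1.1] false AND true = false
[1.1.2.2.1] false OR true = true
[1.1.2.2] NOT true = false
[1.1.2] true AND false = false
[1.1] false AND false = false
[1] NOT false = true
[2.1.2] false OR true = true
[2.1] true AND true = true
[2.2] false AND false AND true = false
[2] true OR false = true
[3] false → false (antecedent false ⇒ implication holds) = true
[root] true OR true OR true = true
Overall: true → enabled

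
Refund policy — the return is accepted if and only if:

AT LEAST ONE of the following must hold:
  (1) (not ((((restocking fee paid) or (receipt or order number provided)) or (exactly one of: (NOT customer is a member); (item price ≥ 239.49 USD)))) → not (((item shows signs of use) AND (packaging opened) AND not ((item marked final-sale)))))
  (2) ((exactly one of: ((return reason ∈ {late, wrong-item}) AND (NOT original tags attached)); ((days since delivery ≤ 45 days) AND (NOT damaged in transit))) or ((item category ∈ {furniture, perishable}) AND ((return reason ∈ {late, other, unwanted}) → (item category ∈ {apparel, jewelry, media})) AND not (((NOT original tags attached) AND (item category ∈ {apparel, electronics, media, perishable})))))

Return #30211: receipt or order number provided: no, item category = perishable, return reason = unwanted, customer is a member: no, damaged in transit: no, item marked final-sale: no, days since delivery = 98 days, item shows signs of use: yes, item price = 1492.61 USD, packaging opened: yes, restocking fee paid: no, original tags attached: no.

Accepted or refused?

Atomic conditions:
  restocking fee paid: no → false
  receipt or order number provided: no → false
  NOT customer is a member: no → true
  item price ≥ 239.49 USD: 1492.61 ≥ 239.49 is true
  item shows signs of use: yes → true
  packaging opened: yes → true
  item marked final-sale: no → false
  return reason ∈ {late, wrong-item}: unwanted is not in the set → false
  NOT original tags attached: no → true
  days since delivery ≤ 45 days: 98 ≤ 45 is false
  NOT damaged in transit: no → true
  item category ∈ {furniture, perishable}: perishable is in the set → true
  return reason ∈ {late, other, unwanted}: unwanted is in the set → true
  item category ∈ {apparel, jewelry, media}: perishable is not in the set → false
  item category ∈ {apparel, electronics, media, perishable}: perishable is in the set → true
Combine:
[1.1.1.1] false OR false = false
[1.1.1.2] exactly-one(true, true) = false
[1.1.1] false OR false = false
[1.1] NOT false = true
[1.2.1.3] NOT false = true
[1.2.1] true AND true AND true = true
[1.2] NOT true = false
[1] true → false = false
[2.1.1] false AND true = false
[2.1.2] false AND true = false
[2.1] exactly-one(false, false) = false
[2.2.2] true → false = false
[2.2.3.1] true AND true = true
[2.2.3] NOT true = false
[2.2] true AND false AND false = false
[2] false OR false = false
[root] false OR false = false
Overall: false → refused

Refused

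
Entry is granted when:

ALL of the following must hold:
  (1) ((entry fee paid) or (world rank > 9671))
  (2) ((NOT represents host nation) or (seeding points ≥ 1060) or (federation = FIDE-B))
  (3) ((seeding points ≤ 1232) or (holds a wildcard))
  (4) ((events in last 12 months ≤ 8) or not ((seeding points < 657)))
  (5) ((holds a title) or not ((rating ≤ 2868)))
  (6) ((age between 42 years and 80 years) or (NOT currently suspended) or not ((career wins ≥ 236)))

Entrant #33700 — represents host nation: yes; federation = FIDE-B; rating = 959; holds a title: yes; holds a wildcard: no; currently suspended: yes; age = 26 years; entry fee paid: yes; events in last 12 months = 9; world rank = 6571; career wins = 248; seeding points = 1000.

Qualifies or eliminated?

Atomic conditions:
  entry fee paid: yes → true
  world rank > 9671: 6571 > 9671 is false
  NOT represents host nation: yes → false
  seeding points ≥ 1060: 1000 ≥ 1060 is false
  federation = FIDE-B: FIDE-B == FIDE-B is true
  seeding points ≤ 1232: 1000 ≤ 1232 is true
  holds a wildcard: no → false
  events in last 12 months ≤ 8: 9 ≤ 8 is false
  seeding points < 657: 1000 < 657 is false
  holds a title: yes → true
  rating ≤ 2868: 959 ≤ 2868 is true
  age between 42 years and 80 years: 26 in [42, 80] is false
  NOT currently suspended: yes → false
  career wins ≥ 236: 248 ≥ 236 is true
Combine:
[1] true OR false = true
[2] false OR false OR true = true
[3] true OR false = true
[4.2] NOT false = true
[4] false OR true = true
[5.2] NOT true = false
[5] true OR false = true
[6.3] NOT true = false
[6] false OR false OR false = false
[root] true AND true AND true AND true AND true AND false = false
Overall: false → eliminated

Eliminated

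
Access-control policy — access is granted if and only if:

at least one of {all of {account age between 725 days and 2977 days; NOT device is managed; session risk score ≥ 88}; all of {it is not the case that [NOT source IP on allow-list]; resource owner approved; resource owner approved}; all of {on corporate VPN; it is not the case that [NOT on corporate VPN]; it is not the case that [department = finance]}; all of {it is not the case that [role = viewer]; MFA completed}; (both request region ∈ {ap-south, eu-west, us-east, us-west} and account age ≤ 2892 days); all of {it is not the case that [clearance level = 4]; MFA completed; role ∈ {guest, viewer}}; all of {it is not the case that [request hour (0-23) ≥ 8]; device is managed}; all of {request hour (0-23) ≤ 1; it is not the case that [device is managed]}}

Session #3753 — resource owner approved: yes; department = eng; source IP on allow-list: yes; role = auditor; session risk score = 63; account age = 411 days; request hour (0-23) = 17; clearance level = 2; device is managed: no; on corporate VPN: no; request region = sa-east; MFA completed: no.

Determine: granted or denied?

Atomic conditions:
  account age between 725 days and 2977 days: 411 in [725, 2977] is false
  NOT device is managed: no → true
  session risk score ≥ 88: 63 ≥ 88 is false
  NOT source IP on allow-list: yes → false
  resource owner approved: yes → true
  on corporate VPN: no → false
  NOT on corporate VPN: no → true
  department = finance: eng == finance is false
  role = viewer: auditor == viewer is false
  MFA completed: no → false
  request region ∈ {ap-south, eu-west, us-east, us-west}: sa-east is not in the set → false
  account age ≤ 2892 days: 411 ≤ 2892 is true
  clearance level = 4: 2 == 4 is false
  role ∈ {guest, viewer}: auditor is not in the set → false
  request hour (0-23) ≥ 8: 17 ≥ 8 is true
  device is managed: no → false
  request hour (0-23) ≤ 1: 17 ≤ 1 is false
Combine:
[1] false AND true AND false = false
[2.1] NOT false = true
[2] true AND true AND true = true
[3.2] NOT true = false
[3.3] NOT false = true
[3] false AND false AND true = false
[4.1] NOT false = true
[4] true AND false = false
[5] false AND true = false
[6.1] NOT false = true
[6] true AND false AND false = false
[7.1] NOT true = false
[7] false AND false = false
[8.2] NOT false = true
[8] false AND true = false
[root] false OR true OR false OR false OR false OR false OR false OR false = true
Overall: true → granted

Granted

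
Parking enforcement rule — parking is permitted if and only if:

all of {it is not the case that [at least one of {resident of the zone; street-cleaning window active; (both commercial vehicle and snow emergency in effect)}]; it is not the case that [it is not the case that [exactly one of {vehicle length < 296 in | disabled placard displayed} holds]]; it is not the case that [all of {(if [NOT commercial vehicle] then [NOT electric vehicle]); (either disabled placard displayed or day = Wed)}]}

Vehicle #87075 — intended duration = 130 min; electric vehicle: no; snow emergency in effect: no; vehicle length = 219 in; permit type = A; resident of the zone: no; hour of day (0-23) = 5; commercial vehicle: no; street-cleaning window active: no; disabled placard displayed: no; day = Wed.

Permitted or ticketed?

Ticketed

Atomic conditions:
  resident of the zone: no → false
  street-cleaning window active: no → false
  commercial vehicle: no → false
  snow emergency in effect: no → false
  vehicle length < 296 in: 219 < 296 is true
  disabled placard displayed: no → false
  NOT commercial vehicle: no → true
  NOT electric vehicle: no → true
  day = Wed: Wed == Wed is true
Combine:
[1.1.3] false AND false = false
[1.1] false OR false OR false = false
[1] NOT false = true
[2.1.1] exactly-one(true, false) = true
[2.1] NOT true = false
[2] NOT false = true
[3.1.1] true → true = true
[3.1.2] false OR true = true
[3.1] true AND true = true
[3] NOT true = false
[root] true AND true AND false = false
Overall: false → ticketed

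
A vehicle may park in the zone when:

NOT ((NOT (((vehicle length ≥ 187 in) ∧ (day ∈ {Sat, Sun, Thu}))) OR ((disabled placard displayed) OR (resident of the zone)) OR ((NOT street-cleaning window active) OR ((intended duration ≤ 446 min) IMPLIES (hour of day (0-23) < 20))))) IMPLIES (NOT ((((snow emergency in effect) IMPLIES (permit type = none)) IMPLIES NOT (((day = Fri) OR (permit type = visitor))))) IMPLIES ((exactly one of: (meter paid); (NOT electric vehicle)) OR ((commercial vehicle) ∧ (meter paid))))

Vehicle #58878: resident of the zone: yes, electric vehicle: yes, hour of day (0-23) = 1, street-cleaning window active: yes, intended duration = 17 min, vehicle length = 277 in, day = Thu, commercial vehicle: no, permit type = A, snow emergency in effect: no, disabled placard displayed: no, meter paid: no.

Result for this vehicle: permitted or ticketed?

Permitted

Atomic conditions:
  vehicle length ≥ 187 in: 277 ≥ 187 is true
  day ∈ {Sat, Sun, Thu}: Thu is in the set → true
  disabled placard displayed: no → false
  resident of the zone: yes → true
  NOT street-cleaning window active: yes → false
  intended duration ≤ 446 min: 17 ≤ 446 is true
  hour of day (0-23) < 20: 1 < 20 is true
  snow emergency in effect: no → false
  permit type = none: A == none is false
  day = Fri: Thu == Fri is false
  permit type = visitor: A == visitor is false
  meter paid: no → false
  NOT electric vehicle: yes → false
  commercial vehicle: no → false
Combine:
[1.1.1.1] true AND true = true
[1.1.1] NOT true = false
[1.1.2] false OR true = true
[1.1.3.2] true → true = true
[1.1.3] false OR true = true
[1.1] false OR true OR true = true
[1] NOT true = false
[2.1.1.1] false → false (antecedent false ⇒ implication holds) = true
[2.1.1.2.1] false OR false = false
[2.1.1.2] NOT false = true
[2.1.1] true → true = true
[2.1] NOT true = false
[2.2.1] exactly-one(false, false) = false
[2.2.2] false AND false = false
[2.2] false OR false = false
[2] false → false (antecedent false ⇒ implication holds) = true
[root] false → true (antecedent false ⇒ implication holds) = true
Overall: true → permitted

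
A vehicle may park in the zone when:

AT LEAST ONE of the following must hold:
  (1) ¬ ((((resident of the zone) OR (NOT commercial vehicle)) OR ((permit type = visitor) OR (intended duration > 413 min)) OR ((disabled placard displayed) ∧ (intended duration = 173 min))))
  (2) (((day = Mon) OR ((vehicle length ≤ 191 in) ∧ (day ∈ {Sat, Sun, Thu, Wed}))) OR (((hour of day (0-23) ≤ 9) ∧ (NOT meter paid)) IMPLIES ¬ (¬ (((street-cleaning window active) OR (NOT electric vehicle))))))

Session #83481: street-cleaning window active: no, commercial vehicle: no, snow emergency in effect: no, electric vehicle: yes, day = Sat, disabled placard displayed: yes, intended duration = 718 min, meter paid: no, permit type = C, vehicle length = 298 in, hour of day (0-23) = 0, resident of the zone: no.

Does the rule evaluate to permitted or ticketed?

Ticketed

Atomic conditions:
  resident of the zone: no → false
  NOT commercial vehicle: no → true
  permit type = visitor: C == visitor is false
  intended duration > 413 min: 718 > 413 is true
  disabled placard displayed: yes → true
  intended duration = 173 min: 718 == 173 is false
  day = Mon: Sat == Mon is false
  vehicle length ≤ 191 in: 298 ≤ 191 is false
  day ∈ {Sat, Sun, Thu, Wed}: Sat is in the set → true
  hour of day (0-23) ≤ 9: 0 ≤ 9 is true
  NOT meter paid: no → true
  street-cleaning window active: no → false
  NOT electric vehicle: yes → false
Combine:
[1.1.1] false OR true = true
[1.1.2] false OR true = true
[1.1.3] true AND false = false
[1.1] true OR true OR false = true
[1] NOT true = false
[2.1.2] false AND true = false
[2.1] false OR false = false
[2.2.1] true AND true = true
[2.2.2.1.1] false OR false = false
[2.2.2.1] NOT false = true
[2.2.2] NOT true = false
[2.2] true → false = false
[2] false OR false = false
[root] false OR false = false
Overall: false → ticketed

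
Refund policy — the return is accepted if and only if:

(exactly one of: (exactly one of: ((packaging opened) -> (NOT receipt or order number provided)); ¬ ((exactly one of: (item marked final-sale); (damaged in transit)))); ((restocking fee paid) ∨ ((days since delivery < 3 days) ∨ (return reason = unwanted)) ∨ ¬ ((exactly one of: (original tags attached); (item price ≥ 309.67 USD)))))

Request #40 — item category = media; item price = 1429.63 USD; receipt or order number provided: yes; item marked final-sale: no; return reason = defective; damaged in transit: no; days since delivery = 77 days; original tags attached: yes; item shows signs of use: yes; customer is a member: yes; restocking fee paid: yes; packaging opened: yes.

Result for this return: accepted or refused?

Refused

Atomic conditions:
  packaging opened: yes → true
  NOT receipt or order number provided: yes → false
  item marked final-sale: no → false
  damaged in transit: no → false
  restocking fee paid: yes → true
  days since delivery < 3 days: 77 < 3 is false
  return reason = unwanted: defective == unwanted is false
  original tags attached: yes → true
  item price ≥ 309.67 USD: 1429.63 ≥ 309.67 is true
Combine:
[1.1] true → false = false
[1.2.1] exactly-one(false, false) = false
[1.2] NOT false = true
[1] exactly-one(false, true) = true
[2.2] false OR false = false
[2.3.1] exactly-one(true, true) = false
[2.3] NOT false = true
[2] true OR false OR true = true
[root] exactly-one(true, true) = false
Overall: false → refused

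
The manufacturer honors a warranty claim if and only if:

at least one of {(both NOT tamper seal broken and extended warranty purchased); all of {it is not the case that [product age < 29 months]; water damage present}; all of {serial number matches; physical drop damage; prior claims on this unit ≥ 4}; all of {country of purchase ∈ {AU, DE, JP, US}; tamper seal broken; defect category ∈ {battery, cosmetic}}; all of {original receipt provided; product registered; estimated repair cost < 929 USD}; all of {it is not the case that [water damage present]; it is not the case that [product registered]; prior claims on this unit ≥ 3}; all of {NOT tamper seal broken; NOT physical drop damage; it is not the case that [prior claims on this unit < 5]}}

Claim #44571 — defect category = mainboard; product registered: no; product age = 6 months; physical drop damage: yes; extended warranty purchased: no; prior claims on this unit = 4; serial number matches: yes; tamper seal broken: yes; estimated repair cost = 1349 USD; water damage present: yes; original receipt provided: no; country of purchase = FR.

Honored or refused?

Atomic conditions:
  NOT tamper seal broken: yes → false
  extended warranty purchased: no → false
  product age < 29 months: 6 < 29 is true
  water damage present: yes → true
  serial number matches: yes → true
  physical drop damage: yes → true
  prior claims on this unit ≥ 4: 4 ≥ 4 is true
  country of purchase ∈ {AU, DE, JP, US}: FR is not in the set → false
  tamper seal broken: yes → true
  defect category ∈ {battery, cosmetic}: mainboard is not in the set → false
  original receipt provided: no → false
  product registered: no → false
  estimated repair cost < 929 USD: 1349 < 929 is false
  prior claims on this unit ≥ 3: 4 ≥ 3 is true
  NOT physical drop damage: yes → false
  prior claims on this unit < 5: 4 < 5 is true
Combine:
[1] false AND false = false
[2.1] NOT true = false
[2] false AND true = false
[3] true AND true AND true = true
[4] false AND true AND false = false
[5] false AND false AND false = false
[6.1] NOT true = false
[6.2] NOT false = true
[6] false AND true AND true = false
[7.3] NOT true = false
[7] false AND false AND false = false
[root] false OR false OR true OR false OR false OR false OR false = true
Overall: true → honored

Honored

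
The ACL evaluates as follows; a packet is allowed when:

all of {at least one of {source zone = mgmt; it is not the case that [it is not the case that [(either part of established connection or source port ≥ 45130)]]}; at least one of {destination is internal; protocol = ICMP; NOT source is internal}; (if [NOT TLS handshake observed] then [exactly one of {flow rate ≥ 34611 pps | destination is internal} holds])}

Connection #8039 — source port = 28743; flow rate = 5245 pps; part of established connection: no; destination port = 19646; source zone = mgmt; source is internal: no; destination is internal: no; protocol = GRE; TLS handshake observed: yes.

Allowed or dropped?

Atomic conditions:
  source zone = mgmt: mgmt == mgmt is true
  part of established connection: no → false
  source port ≥ 45130: 28743 ≥ 45130 is false
  destination is internal: no → false
  protocol = ICMP: GRE == ICMP is false
  NOT source is internal: no → true
  NOT TLS handshake observed: yes → false
  flow rate ≥ 34611 pps: 5245 ≥ 34611 is false
Combine:
[1.2.1.1] false OR false = false
[1.2.1] NOT false = true
[1.2] NOT true = false
[1] true OR false = true
[2] false OR false OR true = true
[3.2] exactly-one(false, false) = false
[3] false → false (antecedent false ⇒ implication holds) = true
[root] true AND true AND true = true
Overall: true → allowed

Allowed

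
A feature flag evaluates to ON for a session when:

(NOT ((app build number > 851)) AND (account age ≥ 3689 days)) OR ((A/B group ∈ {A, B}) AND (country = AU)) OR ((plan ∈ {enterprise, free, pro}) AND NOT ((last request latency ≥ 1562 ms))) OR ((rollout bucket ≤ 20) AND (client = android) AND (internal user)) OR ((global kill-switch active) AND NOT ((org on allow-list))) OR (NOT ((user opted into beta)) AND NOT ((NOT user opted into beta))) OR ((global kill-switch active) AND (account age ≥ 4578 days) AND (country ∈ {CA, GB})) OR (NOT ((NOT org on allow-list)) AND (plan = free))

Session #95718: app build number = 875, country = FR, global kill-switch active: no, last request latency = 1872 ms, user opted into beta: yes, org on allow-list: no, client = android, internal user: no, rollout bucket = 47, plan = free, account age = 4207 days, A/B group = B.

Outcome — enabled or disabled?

Disabled

Atomic conditions:
  app build number > 851: 875 > 851 is true
  account age ≥ 3689 days: 4207 ≥ 3689 is true
  A/B group ∈ {A, B}: B is in the set → true
  country = AU: FR == AU is false
  plan ∈ {enterprise, free, pro}: free is in the set → true
  last request latency ≥ 1562 ms: 1872 ≥ 1562 is true
  rollout bucket ≤ 20: 47 ≤ 20 is false
  client = android: android == android is true
  internal user: no → false
  global kill-switch active: no → false
  org on allow-list: no → false
  user opted into beta: yes → true
  NOT user opted into beta: yes → false
  account age ≥ 4578 days: 4207 ≥ 4578 is false
  country ∈ {CA, GB}: FR is not in the set → false
  NOT org on allow-list: no → true
  plan = free: free == free is true
Combine:
[1.1] NOT true = false
[1] false AND true = false
[2] true AND false = false
[3.2] NOT true = false
[3] true AND false = false
[4] false AND true AND false = false
[5.2] NOT false = true
[5] false AND true = false
[6.1] NOT true = false
[6.2] NOT false = true
[6] false AND true = false
[7] false AND false AND false = false
[8.1] NOT true = false
[8] false AND true = false
[root] false OR false OR false OR false OR false OR false OR false OR false = false
Overall: false → disabled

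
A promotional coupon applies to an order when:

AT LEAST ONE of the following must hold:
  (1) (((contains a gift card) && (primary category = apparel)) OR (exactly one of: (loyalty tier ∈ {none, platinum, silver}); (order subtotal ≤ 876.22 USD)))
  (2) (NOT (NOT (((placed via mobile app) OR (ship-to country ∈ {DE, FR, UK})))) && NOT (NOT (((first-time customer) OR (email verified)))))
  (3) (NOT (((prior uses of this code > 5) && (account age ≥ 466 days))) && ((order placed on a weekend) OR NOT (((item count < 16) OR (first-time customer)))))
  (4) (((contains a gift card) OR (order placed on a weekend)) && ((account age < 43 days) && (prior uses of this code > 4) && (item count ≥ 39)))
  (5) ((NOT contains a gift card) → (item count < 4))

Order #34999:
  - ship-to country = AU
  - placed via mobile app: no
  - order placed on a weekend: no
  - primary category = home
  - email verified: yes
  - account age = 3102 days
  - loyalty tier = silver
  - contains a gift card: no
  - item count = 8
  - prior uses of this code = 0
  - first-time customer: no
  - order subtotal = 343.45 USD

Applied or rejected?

Rejected

Atomic conditions:
  contains a gift card: no → false
  primary category = apparel: home == apparel is false
  loyalty tier ∈ {none, platinum, silver}: silver is in the set → true
  order subtotal ≤ 876.22 USD: 343.45 ≤ 876.22 is true
  placed via mobile app: no → false
  ship-to country ∈ {DE, FR, UK}: AU is not in the set → false
  first-time customer: no → false
  email verified: yes → true
  prior uses of this code > 5: 0 > 5 is false
  account age ≥ 466 days: 3102 ≥ 466 is true
  order placed on a weekend: no → false
  item count < 16: 8 < 16 is true
  account age < 43 days: 3102 < 43 is false
  prior uses of this code > 4: 0 > 4 is false
  item count ≥ 39: 8 ≥ 39 is false
  NOT contains a gift card: no → true
  item count < 4: 8 < 4 is false
Combine:
[1.1] false AND false = false
[1.2] exactly-one(true, true) = false
[1] false OR false = false
[2.1.1.1] false OR false = false
[2.1.1] NOT false = true
[2.1] NOT true = false
[2.2.1.1] false OR true = true
[2.2.1] NOT true = false
[2.2] NOT false = true
[2] false AND true = false
[3.1.1] false AND true = false
[3.1] NOT false = true
[3.2.2.1] true OR false = true
[3.2.2] NOT true = false
[3.2] false OR false = false
[3] true AND false = false
[4.1] false OR false = false
[4.2] false AND false AND false = false
[4] false AND false = false
[5] true → false = false
[root] false OR false OR false OR false OR false = false
Overall: false → rejected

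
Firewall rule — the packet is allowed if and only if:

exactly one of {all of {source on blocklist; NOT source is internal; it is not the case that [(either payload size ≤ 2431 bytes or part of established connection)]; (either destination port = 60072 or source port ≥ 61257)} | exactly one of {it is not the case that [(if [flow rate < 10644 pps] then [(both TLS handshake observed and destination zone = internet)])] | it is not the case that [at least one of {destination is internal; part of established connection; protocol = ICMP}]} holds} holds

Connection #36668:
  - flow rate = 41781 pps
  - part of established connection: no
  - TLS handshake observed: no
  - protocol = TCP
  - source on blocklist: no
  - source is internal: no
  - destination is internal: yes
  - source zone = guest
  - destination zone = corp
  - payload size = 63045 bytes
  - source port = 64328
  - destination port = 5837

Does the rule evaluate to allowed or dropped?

Dropped

Atomic conditions:
  source on blocklist: no → false
  NOT source is internal: no → true
  payload size ≤ 2431 bytes: 63045 ≤ 2431 is false
  part of established connection: no → false
  destination port = 60072: 5837 == 60072 is false
  source port ≥ 61257: 64328 ≥ 61257 is true
  flow rate < 10644 pps: 41781 < 10644 is false
  TLS handshake observed: no → false
  destination zone = internet: corp == internet is false
  destination is internal: yes → true
  protocol = ICMP: TCP == ICMP is false
Combine:
[1.3.1] false OR false = false
[1.3] NOT false = true
[1.4] false OR true = true
[1] false AND true AND true AND true = false
[2.1.1.2] false AND false = false
[2.1.1] false → false (antecedent false ⇒ implication holds) = true
[2.1] NOT true = false
[2.2.1] true OR false OR false = true
[2.2] NOT true = false
[2] exactly-one(false, false) = false
[root] exactly-one(false, false) = false
Overall: false → dropped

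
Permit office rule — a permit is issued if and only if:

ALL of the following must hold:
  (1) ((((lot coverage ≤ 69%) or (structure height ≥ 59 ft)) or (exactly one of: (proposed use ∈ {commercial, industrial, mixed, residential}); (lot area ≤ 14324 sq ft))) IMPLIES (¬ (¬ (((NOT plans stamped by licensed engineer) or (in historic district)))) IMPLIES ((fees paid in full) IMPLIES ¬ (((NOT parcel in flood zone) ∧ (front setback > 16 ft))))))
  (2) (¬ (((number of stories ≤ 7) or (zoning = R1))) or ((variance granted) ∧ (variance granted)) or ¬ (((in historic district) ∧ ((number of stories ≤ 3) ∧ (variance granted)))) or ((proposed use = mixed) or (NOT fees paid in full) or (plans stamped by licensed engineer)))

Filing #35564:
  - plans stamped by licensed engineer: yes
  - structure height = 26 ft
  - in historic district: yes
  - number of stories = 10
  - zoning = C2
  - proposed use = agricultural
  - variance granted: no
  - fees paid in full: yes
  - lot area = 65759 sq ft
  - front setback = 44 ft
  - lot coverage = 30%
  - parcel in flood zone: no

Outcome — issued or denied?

Atomic conditions:
  lot coverage ≤ 69%: 30 ≤ 69 is true
  structure height ≥ 59 ft: 26 ≥ 59 is false
  proposed use ∈ {commercial, industrial, mixed, residential}: agricultural is not in the set → false
  lot area ≤ 14324 sq ft: 65759 ≤ 14324 is false
  NOT plans stamped by licensed engineer: yes → false
  in historic district: yes → true
  fees paid in full: yes → true
  NOT parcel in flood zone: no → true
  front setback > 16 ft: 44 > 16 is true
  number of stories ≤ 7: 10 ≤ 7 is false
  zoning = R1: C2 == R1 is false
  variance granted: no → false
  number of stories ≤ 3: 10 ≤ 3 is false
  proposed use = mixed: agricultural == mixed is false
  NOT fees paid in full: yes → false
  plans stamped by licensed engineer: yes → true
Combine:
[1.1.1] true OR false = true
[1.1.2] exactly-one(false, false) = false
[1.1] true OR false = true
[1.2.1.1.1] false OR true = true
[1.2.1.1] NOT true = false
[1.2.1] NOT false = true
[1.2.2.2.1] true AND true = true
[1.2.2.2] NOT true = false
[1.2.2] true → false = false
[1.2] true → false = false
[1] true → false = false
[2.1.1] false OR false = false
[2.1] NOT false = true
[2.2] false AND false = false
[2.3.1.2] false AND false = false
[2.3.1] true AND false = false
[2.3] NOT false = true
[2.4] false OR false OR true = true
[2] true OR false OR true OR true = true
[root] false AND true = false
Overall: false → denied

Denied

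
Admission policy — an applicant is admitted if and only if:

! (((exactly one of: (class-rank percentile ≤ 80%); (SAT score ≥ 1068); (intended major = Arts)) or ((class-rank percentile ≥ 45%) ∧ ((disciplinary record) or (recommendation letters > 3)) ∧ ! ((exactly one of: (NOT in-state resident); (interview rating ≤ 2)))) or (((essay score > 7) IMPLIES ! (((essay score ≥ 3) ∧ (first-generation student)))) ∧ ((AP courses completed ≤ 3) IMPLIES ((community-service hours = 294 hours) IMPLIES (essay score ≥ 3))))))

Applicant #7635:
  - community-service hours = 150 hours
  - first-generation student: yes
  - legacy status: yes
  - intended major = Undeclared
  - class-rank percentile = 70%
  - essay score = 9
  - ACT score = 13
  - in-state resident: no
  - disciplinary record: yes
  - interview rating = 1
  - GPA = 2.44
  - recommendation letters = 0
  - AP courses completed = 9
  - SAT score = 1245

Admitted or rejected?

Atomic conditions:
  class-rank percentile ≤ 80%: 70 ≤ 80 is true
  SAT score ≥ 1068: 1245 ≥ 1068 is true
  intended major = Arts: Undeclared == Arts is false
  class-rank percentile ≥ 45%: 70 ≥ 45 is true
  disciplinary record: yes → true
  recommendation letters > 3: 0 > 3 is false
  NOT in-state resident: no → true
  interview rating ≤ 2: 1 ≤ 2 is true
  essay score > 7: 9 > 7 is true
  essay score ≥ 3: 9 ≥ 3 is true
  first-generation student: yes → true
  AP courses completed ≤ 3: 9 ≤ 3 is false
  community-service hours = 294 hours: 150 == 294 is false
Combine:
[1.1] exactly-one(true, true, false) = false
[1.2.2] true OR false = true
[1.2.3.1] exactly-one(true, true) = false
[1.2.3] NOT false = true
[1.2] true AND true AND true = true
[1.3.1.2.1] true AND true = true
[1.3.1.2] NOT true = false
[1.3.1] true → false = false
[1.3.2.2] false → true (antecedent false ⇒ implication holds) = true
[1.3.2] false → true (antecedent false ⇒ implication holds) = true
[1.3] false AND true = false
[1] false OR true OR false = true
[root] NOT true = false
Overall: false → rejected

Rejected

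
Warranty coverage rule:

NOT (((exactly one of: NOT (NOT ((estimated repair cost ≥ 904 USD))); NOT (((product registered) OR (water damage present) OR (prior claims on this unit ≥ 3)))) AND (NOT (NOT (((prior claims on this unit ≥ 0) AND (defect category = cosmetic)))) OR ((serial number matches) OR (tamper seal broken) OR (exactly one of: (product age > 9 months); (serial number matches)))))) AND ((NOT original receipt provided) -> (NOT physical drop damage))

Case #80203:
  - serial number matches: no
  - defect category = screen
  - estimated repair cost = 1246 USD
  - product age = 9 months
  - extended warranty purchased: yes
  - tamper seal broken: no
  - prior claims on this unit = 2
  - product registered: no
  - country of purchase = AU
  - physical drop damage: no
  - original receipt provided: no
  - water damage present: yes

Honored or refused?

Honored

Atomic conditions:
  estimated repair cost ≥ 904 USD: 1246 ≥ 904 is true
  product registered: no → false
  water damage present: yes → true
  prior claims on this unit ≥ 3: 2 ≥ 3 is false
  prior claims on this unit ≥ 0: 2 ≥ 0 is true
  defect category = cosmetic: screen == cosmetic is false
  serial number matches: no → false
  tamper seal broken: no → false
  product age > 9 months: 9 > 9 is false
  NOT original receipt provided: no → true
  NOT physical drop damage: no → true
Combine:
[1.1.1.1.1] NOT true = false
[1.1.1.1] NOT false = true
[1.1.1.2.1] false OR true OR false = true
[1.1.1.2] NOT true = false
[1.1.1] exactly-one(true, false) = true
[1.1.2.1.1.1] true AND false = false
[1.1.2.1.1] NOT false = true
[1.1.2.1] NOT true = false
[1.1.2.2.3] exactly-one(false, false) = false
[1.1.2.2] false OR false OR false = false
[1.1.2] false OR false = false
[1.1] true AND false = false
[1] NOT false = true
[2] true → true = true
[root] true AND true = true
Overall: true → honored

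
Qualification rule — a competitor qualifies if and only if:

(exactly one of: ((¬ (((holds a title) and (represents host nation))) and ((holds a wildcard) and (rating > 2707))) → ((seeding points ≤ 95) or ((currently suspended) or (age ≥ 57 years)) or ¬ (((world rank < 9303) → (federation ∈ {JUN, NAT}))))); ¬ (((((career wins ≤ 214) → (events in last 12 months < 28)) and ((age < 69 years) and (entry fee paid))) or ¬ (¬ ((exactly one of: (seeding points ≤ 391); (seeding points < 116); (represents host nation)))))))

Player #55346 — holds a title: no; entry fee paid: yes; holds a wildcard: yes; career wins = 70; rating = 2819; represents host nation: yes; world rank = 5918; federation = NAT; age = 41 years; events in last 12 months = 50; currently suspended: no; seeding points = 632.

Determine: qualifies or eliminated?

Eliminated

Atomic conditions:
  holds a title: no → false
  represents host nation: yes → true
  holds a wildcard: yes → true
  rating > 2707: 2819 > 2707 is true
  seeding points ≤ 95: 632 ≤ 95 is false
  currently suspended: no → false
  age ≥ 57 years: 41 ≥ 57 is false
  world rank < 9303: 5918 < 9303 is true
  federation ∈ {JUN, NAT}: NAT is in the set → true
  career wins ≤ 214: 70 ≤ 214 is true
  events in last 12 months < 28: 50 < 28 is false
  age < 69 years: 41 < 69 is true
  entry fee paid: yes → true
  seeding points ≤ 391: 632 ≤ 391 is false
  seeding points < 116: 632 < 116 is false
Combine:
[1.1.1.1] false AND true = false
[1.1.1] NOT false = true
[1.1.2] true AND true = true
[1.1] true AND true = true
[1.2.2] false OR false = false
[1.2.3.1] true → true = true
[1.2.3] NOT true = false
[1.2] false OR false OR false = false
[1] true → false = false
[2.1.1.1] true → false = false
[2.1.1.2] true AND true = true
[2.1.1] false AND true = false
[2.1.2.1.1] exactly-one(false, false, true) = true
[2.1.2.1] NOT true = false
[2.1.2] NOT false = true
[2.1] false OR true = true
[2] NOT true = false
[root] exactly-one(false, false) = false
Overall: false → eliminated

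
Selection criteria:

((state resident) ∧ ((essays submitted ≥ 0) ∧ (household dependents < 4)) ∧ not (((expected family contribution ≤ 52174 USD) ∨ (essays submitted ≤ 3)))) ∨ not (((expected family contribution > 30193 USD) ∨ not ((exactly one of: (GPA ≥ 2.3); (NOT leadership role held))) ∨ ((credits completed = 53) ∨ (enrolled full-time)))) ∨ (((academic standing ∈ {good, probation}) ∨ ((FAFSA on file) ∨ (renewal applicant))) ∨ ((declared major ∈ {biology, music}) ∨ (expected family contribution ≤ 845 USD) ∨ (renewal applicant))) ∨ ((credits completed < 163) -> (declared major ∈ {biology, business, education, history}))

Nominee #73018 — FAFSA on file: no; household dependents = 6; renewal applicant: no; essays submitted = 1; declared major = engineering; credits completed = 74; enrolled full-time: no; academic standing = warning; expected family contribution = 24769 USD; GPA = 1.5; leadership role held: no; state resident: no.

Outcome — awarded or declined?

Awarded

Atomic conditions:
  state resident: no → false
  essays submitted ≥ 0: 1 ≥ 0 is true
  household dependents < 4: 6 < 4 is false
  expected family contribution ≤ 52174 USD: 24769 ≤ 52174 is true
  essays submitted ≤ 3: 1 ≤ 3 is true
  expected family contribution > 30193 USD: 24769 > 30193 is false
  GPA ≥ 2.3: 1.5 ≥ 2.3 is false
  NOT leadership role held: no → true
  credits completed = 53: 74 == 53 is false
  enrolled full-time: no → false
  academic standing ∈ {good, probation}: warning is not in the set → false
  FAFSA on file: no → false
  renewal applicant: no → false
  declared major ∈ {biology, music}: engineering is not in the set → false
  expected family contribution ≤ 845 USD: 24769 ≤ 845 is false
  credits completed < 163: 74 < 163 is true
  declared major ∈ {biology, business, education, history}: engineering is not in the set → false
Combine:
[1.2] true AND false = false
[1.3.1] true OR true = true
[1.3] NOT true = false
[1] false AND false AND false = false
[2.1.2.1] exactly-one(false, true) = true
[2.1.2] NOT true = false
[2.1.3] false OR false = false
[2.1] false OR false OR false = false
[2] NOT false = true
[3.1.2] false OR false = false
[3.1] false OR false = false
[3.2] false OR false OR false = false
[3] false OR false = false
[4] true → false = false
[root] false OR true OR false OR false = true
Overall: true → awarded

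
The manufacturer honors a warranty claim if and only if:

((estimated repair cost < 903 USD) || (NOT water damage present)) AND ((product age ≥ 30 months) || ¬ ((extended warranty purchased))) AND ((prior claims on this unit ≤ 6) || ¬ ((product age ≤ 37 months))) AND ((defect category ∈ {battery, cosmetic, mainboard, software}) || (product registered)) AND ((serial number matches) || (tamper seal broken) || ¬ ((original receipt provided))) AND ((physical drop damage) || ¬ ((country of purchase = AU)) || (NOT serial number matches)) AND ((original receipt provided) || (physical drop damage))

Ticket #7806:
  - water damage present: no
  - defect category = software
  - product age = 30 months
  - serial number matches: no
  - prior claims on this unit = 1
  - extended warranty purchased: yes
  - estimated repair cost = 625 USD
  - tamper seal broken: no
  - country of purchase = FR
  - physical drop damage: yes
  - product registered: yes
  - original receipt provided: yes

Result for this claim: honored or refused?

Refused

Atomic conditions:
  estimated repair cost < 903 USD: 625 < 903 is true
  NOT water damage present: no → true
  product age ≥ 30 months: 30 ≥ 30 is true
  extended warranty purchased: yes → true
  prior claims on this unit ≤ 6: 1 ≤ 6 is true
  product age ≤ 37 months: 30 ≤ 37 is true
  defect category ∈ {battery, cosmetic, mainboard, software}: software is in the set → true
  product registered: yes → true
  serial number matches: no → false
  tamper seal broken: no → false
  original receipt provided: yes → true
  physical drop damage: yes → true
  country of purchase = AU: FR == AU is false
  NOT serial number matches: no → true
Combine:
[1] true OR true = true
[2.2] NOT true = false
[2] true OR false = true
[3.2] NOT true = false
[3] true OR false = true
[4] true OR true = true
[5.3] NOT true = false
[5] false OR false OR false = false
[6.2] NOT false = true
[6] true OR true OR true = true
[7] true OR true = true
[root] true AND true AND true AND true AND false AND true AND true = false
Overall: false → refused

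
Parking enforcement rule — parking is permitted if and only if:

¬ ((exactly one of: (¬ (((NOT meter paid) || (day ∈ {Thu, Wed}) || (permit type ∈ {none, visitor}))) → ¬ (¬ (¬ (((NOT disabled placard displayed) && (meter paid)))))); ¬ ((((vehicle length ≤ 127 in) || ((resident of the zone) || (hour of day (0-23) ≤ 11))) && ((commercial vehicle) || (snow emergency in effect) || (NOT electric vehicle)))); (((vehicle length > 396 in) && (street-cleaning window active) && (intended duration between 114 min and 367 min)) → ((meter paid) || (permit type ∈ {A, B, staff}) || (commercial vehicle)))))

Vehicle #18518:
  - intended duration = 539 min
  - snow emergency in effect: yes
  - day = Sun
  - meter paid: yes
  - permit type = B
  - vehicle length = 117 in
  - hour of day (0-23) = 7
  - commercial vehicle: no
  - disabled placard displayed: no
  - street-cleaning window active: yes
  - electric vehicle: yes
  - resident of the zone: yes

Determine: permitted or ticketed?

Atomic conditions:
  NOT meter paid: yes → false
  day ∈ {Thu, Wed}: Sun is not in the set → false
  permit type ∈ {none, visitor}: B is not in the set → false
  NOT disabled placard displayed: no → true
  meter paid: yes → true
  vehicle length ≤ 127 in: 117 ≤ 127 is true
  resident of the zone: yes → true
  hour of day (0-23) ≤ 11: 7 ≤ 11 is true
  commercial vehicle: no → false
  snow emergency in effect: yes → true
  NOT electric vehicle: yes → false
  vehicle length > 396 in: 117 > 396 is false
  street-cleaning window active: yes → true
  intended duration between 114 min and 367 min: 539 in [114, 367] is false
  permit type ∈ {A, B, staff}: B is in the set → true
Combine:
[1.1.1.1] false OR false OR false = false
[1.1.1] NOT false = true
[1.1.2.1.1.1] true AND true = true
[1.1.2.1.1] NOT true = false
[1.1.2.1] NOT false = true
[1.1.2] NOT true = false
[1.1] true → false = false
[1.2.1.1.2] true OR true = true
[1.2.1.1] true OR true = true
[1.2.1.2] false OR true OR false = true
[1.2.1] true AND true = true
[1.2] NOT true = false
[1.3.1] false AND true AND false = false
[1.3.2] true OR true OR false = true
[1.3] false → true (antecedent false ⇒ implication holds) = true
[1] exactly-one(false, false, true) = true
[root] NOT true = false
Overall: false → ticketed

Ticketed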